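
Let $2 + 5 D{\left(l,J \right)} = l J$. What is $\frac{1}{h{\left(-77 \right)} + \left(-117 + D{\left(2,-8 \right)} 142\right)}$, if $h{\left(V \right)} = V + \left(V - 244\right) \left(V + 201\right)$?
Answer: $- \frac{5}{202546} \approx -2.4686 \cdot 10^{-5}$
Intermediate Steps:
$D{\left(l,J \right)} = - \frac{2}{5} + \frac{J l}{5}$ ($D{\left(l,J \right)} = - \frac{2}{5} + \frac{l J}{5} = - \frac{2}{5} + \frac{J l}{5}$)
$h{\left(V \right)} = V + \left(-244 + V\right) \left(201 + V\right)$
$\frac{1}{h{\left(-77 \right)} + \left(-117 + D{\left(2,-8 \right)} 142\right)} = \frac{1}{\left(-49044 + \left(-77\right)^{2} - -3234\right) + \left(-117 + \left(- \frac{2}{5} + \frac{1}{5} \left(-8\right) 2\right) 142\right)} = \frac{1}{\left(-49044 + 5929 + 3234\right) + \left(-117 + \left(- \frac{2}{5} - \frac{16}{5}\right) 142\right)} = \frac{1}{-39881 - \frac{3141}{5}} = \frac{1}{- \frac{202546}{5}} = - \frac{5}{202546}$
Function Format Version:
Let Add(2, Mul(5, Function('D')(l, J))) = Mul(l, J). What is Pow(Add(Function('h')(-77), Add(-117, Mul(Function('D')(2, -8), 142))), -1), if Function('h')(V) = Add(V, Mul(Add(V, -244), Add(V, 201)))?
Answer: Rational(-5, 202546) ≈ -2.4686e-5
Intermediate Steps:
Function('D')(l, J) = Add(Rational(-2, 5), Mul(Rational(1, 5), J, l)) (Function('D')(l, J) = Add(Rational(-2, 5), Mul(Rational(1, 5), Mul(l, J))) = Add(Rational(-2, 5), Mul(Rational(1, 5), Mul(J, l))) = Add(Rational(-2, 5), Mul(Rational(1, 5), J, l)))
Function('h')(V) = Add(V, Mul(Add(-244, V), Add(201, V)))
Pow(Add(Function('h')(-77), Add(-117, Mul(Function('D')(2, -8), 142))), -1) = Pow(Add(Add(-49044, Pow(-77, 2), Mul(-42, -77)), Add(-117, Mul(Add(Rational(-2, 5), Mul(Rational(1, 5), -8, 2)), 142))), -1) = Pow(Add(Add(-49044, 5929, 3234), Add(-117, Mul(Add(Rational(-2, 5), Rational(-16, 5)), 142))), -1) = Pow(Add(-39881, Add(-117, Mul(Rational(-18, 5), 142))), -1) = Pow(Add(-39881, Add(-117, Rational(-2556, 5))), -1) = Pow(Add(-39881, Rational(-3141, 5)), -1) = Pow(Rational(-202546, 5), -1) = Rational(-5, 202546)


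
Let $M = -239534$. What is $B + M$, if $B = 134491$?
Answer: $-105043$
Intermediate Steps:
$B + M = 134491 - 239534 = -105043$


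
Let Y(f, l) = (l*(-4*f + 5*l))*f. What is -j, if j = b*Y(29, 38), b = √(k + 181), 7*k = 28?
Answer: -81548*√185 ≈ -1.1092e+6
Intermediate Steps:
k = 4 (k = (⅐)*28 = 4)
Y(f, l) = f*l*(-4*f + 5*l)
b = √185 (b = √(4 + 181) = √185 ≈ 13.601)
j = 81548*√185 (j = √185*(29*38*(-4*29 + 5*38)) = √185*(29*38*(-116 + 190)) = √185*(29*38*74) = √185*81548 = 81548*√185 ≈ 1.1092e+6)
-j = -81548*√185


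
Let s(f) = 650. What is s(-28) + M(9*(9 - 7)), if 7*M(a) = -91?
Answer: 637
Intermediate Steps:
M(a) = -13 (M(a) = (⅐)*(-91) = -13)
s(-28) + M(9*(9 - 7)) = 650 - 13 = 637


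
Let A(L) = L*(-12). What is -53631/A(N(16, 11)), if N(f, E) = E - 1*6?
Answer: 17877/20 ≈ 893.85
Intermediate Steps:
N(f, E) = -6 + E (N(f, E) = E - 6 = -6 + E)
A(L) = -12*L
-53631/A(N(16, 11)) = -53631*(-1/(12*(-6 + 11))) = -53631/((-12*5)) = -53631/(-60) = -53631*(-1/60) = 17877/20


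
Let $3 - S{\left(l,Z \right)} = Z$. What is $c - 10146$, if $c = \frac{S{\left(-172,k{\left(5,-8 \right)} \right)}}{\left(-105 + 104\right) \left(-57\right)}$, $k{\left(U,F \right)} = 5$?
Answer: $- \frac{578324}{57} \approx -10146.0$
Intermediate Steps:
$S{\left(l,Z \right)} = 3 - Z$
$c = - \frac{2}{57}$ ($c = \frac{3 - 5}{\left(-105 + 104\right) \left(-57\right)} = \frac{3 - 5}{\left(-1\right) \left(-57\right)} = - \frac{2}{57} \approx -0.035088$)
$c - 10146 = - \frac{2}{57} - 10146 = - \frac{578324}{57}$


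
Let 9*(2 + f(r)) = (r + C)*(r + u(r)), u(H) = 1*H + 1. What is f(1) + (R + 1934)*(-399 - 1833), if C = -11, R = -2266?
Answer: 2223056/3 ≈ 7.4102e+5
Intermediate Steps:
u(H) = 1 + H (u(H) = H + 1 = 1 + H)
f(r) = -2 + (1 + 2*r)*(-11 + r)/9 (f(r) = -2 + ((r - 11)*(r + (1 + r)))/9 = -2 + ((-11 + r)*(1 + 2*r))/9 = -2 + ((1 + 2*r)*(-11 + r))/9 = -2 + (1 + 2*r)*(-11 + r)/9)
f(1) + (R + 1934)*(-399 - 1833) = (-29/9 - 7/3*1 + (2/9)*1²) + (-2266 + 1934)*(-399 - 1833) = (-29/9 - 7/3 + (2/9)*1) - 332*(-2232) = (-29/9 - 7/3 + 2/9) + 741024 = -16/3 + 741024 = 2223056/3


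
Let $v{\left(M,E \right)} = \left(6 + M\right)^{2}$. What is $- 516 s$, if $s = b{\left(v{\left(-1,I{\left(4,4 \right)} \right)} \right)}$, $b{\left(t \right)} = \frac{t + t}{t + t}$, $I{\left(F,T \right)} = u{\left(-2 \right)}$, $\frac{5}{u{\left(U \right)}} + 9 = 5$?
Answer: $-516$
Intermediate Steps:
$u{\left(U \right)} = - \frac{5}{4}$ ($u{\left(U \right)} = \frac{5}{-9 + 5} = \frac{5}{-4} = 5 \left(- \frac{1}{4}\right) = - \frac{5}{4}$)
$I{\left(F,T \right)} = - \frac{5}{4}$
$b{\left(t \right)} = 1$ ($b{\left(t \right)} = \frac{2 t}{2 t} = 2 t \frac{1}{2 t} = 1$)
$s = 1$
$- 516 s = \left(-516\right) 1 = -516$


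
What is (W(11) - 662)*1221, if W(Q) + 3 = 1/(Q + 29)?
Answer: -32477379/40 ≈ -8.1193e+5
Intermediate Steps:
W(Q) = -3 + 1/(29 + Q) (W(Q) = -3 + 1/(Q + 29) = -3 + 1/(29 + Q))
(W(11) - 662)*1221 = ((-86 - 3*11)/(29 + 11) - 662)*1221 = ((-86 - 33)/40 - 662)*1221 = ((1/40)*(-119) - 662)*1221 = (-119/40 - 662)*1221 = -26599/40*1221 = -32477379/40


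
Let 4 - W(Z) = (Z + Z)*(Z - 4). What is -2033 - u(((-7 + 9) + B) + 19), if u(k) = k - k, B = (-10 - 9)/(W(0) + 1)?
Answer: -2033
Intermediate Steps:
W(Z) = 4 - 2*Z*(-4 + Z) (W(Z) = 4 - (Z + Z)*(Z - 4) = 4 - 2*Z*(-4 + Z))
B = -19/5 (B = (-10 - 9)/((4 - 2*0² + 8*0) + 1) = -19/((4 - 2*0 + 0) + 1) = -19/((4 + 0 + 0) + 1) = -19/(4 + 1) = -19/5 ≈ -3.8000)
u(k) = 0
-2033 - u(((-7 + 9) + B) + 19) = -2033 - 1*0 = -2033 + 0 = -2033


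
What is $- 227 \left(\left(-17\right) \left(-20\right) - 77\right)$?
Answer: $-59701$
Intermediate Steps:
$- 227 \left(\left(-17\right) \left(-20\right) - 77\right) = - 227 \left(340 - 77\right) = \left(-227\right) 263 = -59701$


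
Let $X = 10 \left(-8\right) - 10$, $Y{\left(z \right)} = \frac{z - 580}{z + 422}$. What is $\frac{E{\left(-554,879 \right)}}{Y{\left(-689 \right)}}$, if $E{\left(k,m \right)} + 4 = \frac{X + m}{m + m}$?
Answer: $- \frac{185209}{247878} \approx -0.74718$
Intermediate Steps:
$Y{\left(z \right)} = \frac{-580 + z}{422 + z}$
$X = -90$ ($X = -80 - 10 = -90$)
$E{\left(k,m \right)} = -4 + \frac{-90 + m}{2 m}$ ($E{\left(k,m \right)} = -4 + \frac{-90 + m}{m + m} = -4 + \frac{-90 + m}{2 m}$)
$\frac{E{\left(-554,879 \right)}}{Y{\left(-689 \right)}} = \frac{- \frac{7}{2} - \frac{45}{879}}{\frac{1}{422 - 689} \left(-580 - 689\right)} = \frac{- \frac{7}{2} - \frac{15}{293}}{\frac{1}{-267} \left(-1269\right)} = \frac{- \frac{7}{2} - \frac{15}{293}}{\left(- \frac{1}{267}\right) \left(-1269\right)} = - \frac{2081}{586 \cdot \frac{423}{89}} = \left(- \frac{2081}{586}\right) \frac{89}{423} = - \frac{185209}{247878}$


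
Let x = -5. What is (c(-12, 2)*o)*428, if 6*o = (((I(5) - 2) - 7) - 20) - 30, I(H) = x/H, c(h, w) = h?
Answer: 51360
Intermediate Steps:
I(H) = -5/H
o = -10 (o = ((((-5/5 - 2) - 7) - 20) - 30)/6 = ((((-5*1/5 - 2) - 7) - 20) - 30)/6 = ((((-1 - 2) - 7) - 20) - 30)/6 = (((-3 - 7) - 20) - 30)/6 = ((-10 - 20) - 30)/6 = (-30 - 30)/6 = (1/6)*(-60) = -10)
(c(-12, 2)*o)*428 = -12*(-10)*428 = 120*428 = 51360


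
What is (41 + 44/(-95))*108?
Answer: 415908/95 ≈ 4378.0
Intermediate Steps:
(41 + 44/(-95))*108 = (41 + 44*(-1/95))*108 = (41 - 44/95)*108 = (3851/95)*108 = 415908/95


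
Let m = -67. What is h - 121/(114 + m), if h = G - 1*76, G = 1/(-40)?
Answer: -147767/1880 ≈ -78.599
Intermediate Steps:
G = -1/40 ≈ -0.025000
h = -3041/40 (h = -1/40 - 1*76 = -1/40 - 76 = -3041/40 ≈ -76.025)
h - 121/(114 + m) = -3041/40 - 121/(114 - 67) = -3041/40 - 121/47 = -147767/1880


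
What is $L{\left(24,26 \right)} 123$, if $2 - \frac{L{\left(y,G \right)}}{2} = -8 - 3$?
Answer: $3198$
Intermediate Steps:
$L{\left(y,G \right)} = 26$ ($L{\left(y,G \right)} = 4 - 2 \left(-8 - 3\right) = 4 - -22 = 4 + 22 = 26$)
$L{\left(24,26 \right)} 123 = 26 \cdot 123 = 3198$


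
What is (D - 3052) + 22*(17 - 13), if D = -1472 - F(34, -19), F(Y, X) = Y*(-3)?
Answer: -4334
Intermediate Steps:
F(Y, X) = -3*Y
D = -1370 (D = -1472 - (-3)*34 = -1472 - 1*(-102) = -1472 + 102 = -1370)
(D - 3052) + 22*(17 - 13) = (-1370 - 3052) + 22*(17 - 13) = -4422 + 22*4 = -4422 + 88 = -4334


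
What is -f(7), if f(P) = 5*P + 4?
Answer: -39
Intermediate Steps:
f(P) = 4 + 5*P
-f(7) = -(4 + 5*7) = -(4 + 35) = -1*39 = -39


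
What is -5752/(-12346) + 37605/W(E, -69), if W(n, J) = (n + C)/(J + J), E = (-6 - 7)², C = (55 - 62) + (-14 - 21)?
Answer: -32034356518/783971 ≈ -40862.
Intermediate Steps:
C = -42 (C = -7 - 35 = -42)
E = 169 (E = (-13)² = 169)
W(n, J) = (-42 + n)/(2*J) (W(n, J) = (n - 42)/(J + J) = (-42 + n)/((2*J)) = (-42 + n)*(1/(2*J)) = (-42 + n)/(2*J))
-5752/(-12346) + 37605/W(E, -69) = -5752/(-12346) + 37605/(((½)*(-42 + 169)/(-69))) = -5752*(-1/12346) + 37605/(((½)*(-1/69)*127)) = 2876/6173 + 37605/(-127/138) = 2876/6173 + 37605*(-138/127) = 2876/6173 - 5189490/127 = -32034356518/783971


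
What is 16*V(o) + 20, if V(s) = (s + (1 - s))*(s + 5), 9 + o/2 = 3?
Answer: -92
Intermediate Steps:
o = -12 (o = -18 + 2*3 = -18 + 6 = -12)
V(s) = 5 + s (V(s) = 1*(5 + s) = 5 + s)
16*V(o) + 20 = 16*(5 - 12) + 20 = 16*(-7) + 20 = -112 + 20 = -92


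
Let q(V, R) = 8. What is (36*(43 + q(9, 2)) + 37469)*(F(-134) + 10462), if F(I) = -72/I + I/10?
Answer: 27517123921/67 ≈ 4.1070e+8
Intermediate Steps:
F(I) = -72/I + I/10 (F(I) = -72/I + I*(⅒) = -72/I + I/10)
(36*(43 + q(9, 2)) + 37469)*(F(-134) + 10462) = (36*(43 + 8) + 37469)*((-72/(-134) + (⅒)*(-134)) + 10462) = (36*51 + 37469)*((-72*(-1/134) - 67/5) + 10462) = (1836 + 37469)*((36/67 - 67/5) + 10462) = 39305*(-4309/335 + 10462) = 39305*(3500461/335) = 27517123921/67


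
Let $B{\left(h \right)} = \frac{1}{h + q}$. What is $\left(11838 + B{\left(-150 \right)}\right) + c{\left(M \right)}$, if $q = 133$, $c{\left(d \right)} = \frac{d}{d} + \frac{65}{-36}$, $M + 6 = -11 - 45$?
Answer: $\frac{7244327}{612} \approx 11837.0$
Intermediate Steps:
$M = -62$ ($M = -6 - 56 = -62$)
$c{\left(d \right)} = - \frac{29}{36}$ ($c{\left(d \right)} = 1 + 65 \left(- \frac{1}{36}\right) = 1 - \frac{65}{36} = - \frac{29}{36}$)
$B{\left(h \right)} = \frac{1}{133 + h}$ ($B{\left(h \right)} = \frac{1}{h + 133} = \frac{1}{133 + h}$)
$\left(11838 + B{\left(-150 \right)}\right) + c{\left(M \right)} = \left(11838 + \frac{1}{133 - 150}\right) - \frac{29}{36} = \left(11838 + \frac{1}{-17}\right) - \frac{29}{36} = \left(11838 - \frac{1}{17}\right) - \frac{29}{36} = \frac{201245}{17} - \frac{29}{36} = \frac{7244327}{612}$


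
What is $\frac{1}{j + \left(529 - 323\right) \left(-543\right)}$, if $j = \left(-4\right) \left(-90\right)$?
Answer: $- \frac{1}{111498} \approx -8.9688 \cdot 10^{-6}$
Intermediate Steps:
$j = 360$
$\frac{1}{j + \left(529 - 323\right) \left(-543\right)} = \frac{1}{360 + \left(529 - 323\right) \left(-543\right)} = \frac{1}{360 + 206 \left(-543\right)} = \frac{1}{360 - 111858} = \frac{1}{-111498} = - \frac{1}{111498}$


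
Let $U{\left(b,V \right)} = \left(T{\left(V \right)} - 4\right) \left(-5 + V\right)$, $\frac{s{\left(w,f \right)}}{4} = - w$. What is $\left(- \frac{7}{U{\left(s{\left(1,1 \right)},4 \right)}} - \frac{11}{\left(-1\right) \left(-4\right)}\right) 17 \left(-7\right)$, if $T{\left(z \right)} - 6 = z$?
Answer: $\frac{2261}{12} \approx 188.42$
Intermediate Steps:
$T{\left(z \right)} = 6 + z$
$s{\left(w,f \right)} = - 4 w$ ($s{\left(w,f \right)} = 4 \left(- w\right) = - 4 w$)
$U{\left(b,V \right)} = \left(-5 + V\right) \left(2 + V\right)$ ($U{\left(b,V \right)} = \left(\left(6 + V\right) - 4\right) \left(-5 + V\right) = \left(2 + V\right) \left(-5 + V\right) = \left(-5 + V\right) \left(2 + V\right)$)
$\left(- \frac{7}{U{\left(s{\left(1,1 \right)},4 \right)}} - \frac{11}{\left(-1\right) \left(-4\right)}\right) 17 \left(-7\right) = \left(- \frac{7}{-10 + 4^{2} - 12} - \frac{11}{\left(-1\right) \left(-4\right)}\right) 17 \left(-7\right) = \left(- \frac{7}{-10 + 16 - 12} - \frac{11}{4}\right) 17 \left(-7\right) = \left(- \frac{7}{-6} - \frac{11}{4}\right) 17 \left(-7\right) = \left(\left(-7\right) \left(- \frac{1}{6}\right) - \frac{11}{4}\right) 17 \left(-7\right) = \left(\frac{7}{6} - \frac{11}{4}\right) 17 \left(-7\right) = \left(- \frac{19}{12}\right) 17 \left(-7\right) = \left(- \frac{323}{12}\right) \left(-7\right) = \frac{2261}{12}$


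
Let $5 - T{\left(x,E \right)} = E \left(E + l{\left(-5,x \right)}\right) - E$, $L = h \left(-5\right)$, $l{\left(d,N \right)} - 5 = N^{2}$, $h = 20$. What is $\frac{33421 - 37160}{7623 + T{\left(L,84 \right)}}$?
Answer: $\frac{3739}{839764} \approx 0.0044524$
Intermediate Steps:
$l{\left(d,N \right)} = 5 + N^{2}$
$L = -100$ ($L = 20 \left(-5\right) = -100$)
$T{\left(x,E \right)} = 5 + E - E \left(5 + E + x^{2}\right)$ ($T{\left(x,E \right)} = 5 - \left(E \left(E + \left(5 + x^{2}\right)\right) - E\right) = 5 - \left(E \left(5 + E + x^{2}\right) - E\right) = 5 - \left(- E + E \left(5 + E + x^{2}\right)\right) = 5 + E - E \left(5 + E + x^{2}\right)$)
$\frac{33421 - 37160}{7623 + T{\left(L,84 \right)}} = \frac{33421 - 37160}{7623 + \left(5 + 84 - 84^{2} - 84 \left(5 + \left(-100\right)^{2}\right)\right)} = - \frac{3739}{7623 + \left(5 + 84 - 7056 - 84 \left(5 + 10000\right)\right)} = - \frac{3739}{7623 + \left(5 + 84 - 7056 - 84 \cdot 10005\right)} = - \frac{3739}{7623 + \left(5 + 84 - 7056 - 840420\right)} = - \frac{3739}{7623 - 847387} = - \frac{3739}{-839764} = \left(-3739\right) \left(- \frac{1}{839764}\right) = \frac{3739}{839764}$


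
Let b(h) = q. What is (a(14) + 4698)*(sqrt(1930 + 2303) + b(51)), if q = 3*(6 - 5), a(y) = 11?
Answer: 14127 + 4709*sqrt(4233) ≈ 3.2050e+5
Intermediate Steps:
q = 3 (q = 3*1 = 3)
b(h) = 3
(a(14) + 4698)*(sqrt(1930 + 2303) + b(51)) = (11 + 4698)*(sqrt(1930 + 2303) + 3) = 4709*(sqrt(4233) + 3) = 4709*(3 + sqrt(4233)) = 14127 + 4709*sqrt(4233)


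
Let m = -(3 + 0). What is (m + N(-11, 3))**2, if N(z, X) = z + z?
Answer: 625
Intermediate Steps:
N(z, X) = 2*z
m = -3 (m = -1*3 = -3)
(m + N(-11, 3))**2 = (-3 + 2*(-11))**2 = (-3 - 22)**2 = (-25)**2 = 625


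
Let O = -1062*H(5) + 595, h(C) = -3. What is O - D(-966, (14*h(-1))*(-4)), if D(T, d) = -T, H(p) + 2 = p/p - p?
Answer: 6001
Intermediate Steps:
H(p) = -1 - p (H(p) = -2 + (p/p - p) = -2 + (1 - p) = -1 - p)
O = 6967 (O = -1062*(-1 - 1*5) + 595 = -1062*(-1 - 5) + 595 = -1062*(-6) + 595 = 6372 + 595 = 6967)
O - D(-966, (14*h(-1))*(-4)) = 6967 - (-1)*(-966) = 6967 - 1*966 = 6967 - 966 = 6001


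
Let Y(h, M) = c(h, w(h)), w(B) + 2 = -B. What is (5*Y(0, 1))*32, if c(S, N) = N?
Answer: -320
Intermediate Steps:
w(B) = -2 - B
Y(h, M) = -2 - h
(5*Y(0, 1))*32 = (5*(-2 - 1*0))*32 = (5*(-2 + 0))*32 = (5*(-2))*32 = -10*32 = -320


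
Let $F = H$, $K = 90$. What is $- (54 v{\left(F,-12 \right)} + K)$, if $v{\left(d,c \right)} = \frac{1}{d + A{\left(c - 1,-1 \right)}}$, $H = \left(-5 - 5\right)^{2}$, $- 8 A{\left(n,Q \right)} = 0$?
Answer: $- \frac{4527}{50} \approx -90.54$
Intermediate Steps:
$A{\left(n,Q \right)} = 0$ ($A{\left(n,Q \right)} = \left(- \frac{1}{8}\right) 0 = 0$)
$H = 100$ ($H = \left(-10\right)^{2} = 100$)
$F = 100$
$v{\left(d,c \right)} = \frac{1}{d}$ ($v{\left(d,c \right)} = \frac{1}{d + 0} = \frac{1}{d}$)
$- (54 v{\left(F,-12 \right)} + K) = - (\frac{54}{100} + 90) = - (54 \cdot \frac{1}{100} + 90) = - (\frac{27}{50} + 90) = \left(-1\right) \frac{4527}{50} = - \frac{4527}{50}$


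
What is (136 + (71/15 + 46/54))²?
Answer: 365344996/18225 ≈ 20046.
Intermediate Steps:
(136 + (71/15 + 46/54))² = (136 + (71*(1/15) + 46*(1/54)))² = (136 + (71/15 + 23/27))² = (136 + 754/135)² = (19114/135)² = 365344996/18225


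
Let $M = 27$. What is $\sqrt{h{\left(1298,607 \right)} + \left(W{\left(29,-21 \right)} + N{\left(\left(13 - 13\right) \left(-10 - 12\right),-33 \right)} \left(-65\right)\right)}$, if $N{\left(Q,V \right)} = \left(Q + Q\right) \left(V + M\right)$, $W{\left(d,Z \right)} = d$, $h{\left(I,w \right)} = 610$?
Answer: $3 \sqrt{71} \approx 25.278$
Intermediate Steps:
$N{\left(Q,V \right)} = 2 Q \left(27 + V\right)$ ($N{\left(Q,V \right)} = \left(Q + Q\right) \left(V + 27\right) = 2 Q \left(27 + V\right)$)
$\sqrt{h{\left(1298,607 \right)} + \left(W{\left(29,-21 \right)} + N{\left(\left(13 - 13\right) \left(-10 - 12\right),-33 \right)} \left(-65\right)\right)} = \sqrt{610 + \left(29 + 2 \left(13 - 13\right) \left(-10 - 12\right) \left(27 - 33\right) \left(-65\right)\right)} = \sqrt{610 + \left(29 + 2 \cdot 0 \left(-22\right) \left(-6\right) \left(-65\right)\right)} = \sqrt{610 + \left(29 + 2 \cdot 0 \left(-6\right) \left(-65\right)\right)} = \sqrt{610 + \left(29 + 0 \left(-65\right)\right)} = \sqrt{610 + \left(29 + 0\right)} = \sqrt{610 + 29} = \sqrt{639} = 3 \sqrt{71}$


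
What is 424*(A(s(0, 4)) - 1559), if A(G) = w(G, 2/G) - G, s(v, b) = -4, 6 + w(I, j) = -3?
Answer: -663136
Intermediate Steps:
w(I, j) = -9 (w(I, j) = -6 - 3 = -9)
A(G) = -9 - G
424*(A(s(0, 4)) - 1559) = 424*((-9 - 1*(-4)) - 1559) = 424*((-9 + 4) - 1559) = 424*(-5 - 1559) = 424*(-1564) = -663136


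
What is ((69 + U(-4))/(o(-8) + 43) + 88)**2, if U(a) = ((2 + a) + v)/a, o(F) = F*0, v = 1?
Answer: 237560569/29584 ≈ 8030.0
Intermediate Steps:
o(F) = 0
U(a) = (3 + a)/a (U(a) = ((2 + a) + 1)/a = (3 + a)/a)
((69 + U(-4))/(o(-8) + 43) + 88)**2 = ((69 + (3 - 4)/(-4))/(0 + 43) + 88)**2 = ((69 - 1/4*(-1))/43 + 88)**2 = ((69 + 1/4)*(1/43) + 88)**2 = ((277/4)*(1/43) + 88)**2 = (277/172 + 88)**2 = (15413/172)**2 = 237560569/29584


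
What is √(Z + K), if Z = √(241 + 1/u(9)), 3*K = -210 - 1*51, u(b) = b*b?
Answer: √(-783 + √19522)/3 ≈ 8.4543*I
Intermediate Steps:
u(b) = b²
K = -87 (K = (-210 - 1*51)/3 = (-210 - 51)/3 = (⅓)*(-261) = -87)
Z = √19522/9 (Z = √(241 + 1/(9²)) = √(241 + 1/81) = √(19522/81) = √19522/9 ≈ 15.525)
√(Z + K) = √(√19522/9 - 87) = √(-87 + √19522/9)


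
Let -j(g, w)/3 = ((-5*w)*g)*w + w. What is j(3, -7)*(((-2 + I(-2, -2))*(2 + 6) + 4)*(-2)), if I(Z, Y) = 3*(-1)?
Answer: 160272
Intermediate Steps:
I(Z, Y) = -3
j(g, w) = -3*w + 15*g*w² (j(g, w) = -3*(((-5*w)*g)*w + w) = -3*((-5*g*w)*w + w) = -3*(-5*g*w² + w) = -3*(w - 5*g*w²) = -3*w + 15*g*w²)
j(3, -7)*(((-2 + I(-2, -2))*(2 + 6) + 4)*(-2)) = (3*(-7)*(-1 + 5*3*(-7)))*(((-2 - 3)*(2 + 6) + 4)*(-2)) = (3*(-7)*(-1 - 105))*((-5*8 + 4)*(-2)) = (3*(-7)*(-106))*((-40 + 4)*(-2)) = 2226*(-36*(-2)) = 2226*72 = 160272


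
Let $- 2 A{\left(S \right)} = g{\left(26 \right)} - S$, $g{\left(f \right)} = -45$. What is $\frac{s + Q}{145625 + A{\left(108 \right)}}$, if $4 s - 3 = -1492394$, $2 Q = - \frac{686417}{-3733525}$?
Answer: $- \frac{5571877735441}{2175920771150} \approx -2.5607$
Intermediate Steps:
$Q = \frac{686417}{7467050}$ ($Q = \frac{\left(-686417\right) \frac{1}{-3733525}}{2} = \frac{\left(-686417\right) \left(- \frac{1}{3733525}\right)}{2} = \frac{1}{2} \cdot \frac{686417}{3733525} = \frac{686417}{7467050} \approx 0.091926$)
$A{\left(S \right)} = \frac{45}{2} + \frac{S}{2}$ ($A{\left(S \right)} = - \frac{-45 - S}{2} = \frac{45}{2} + \frac{S}{2}$)
$s = - \frac{1492391}{4}$ ($s = \frac{3}{4} + \frac{1}{4} \left(-1492394\right) = \frac{3}{4} - \frac{746197}{2} = - \frac{1492391}{4} \approx -3.731 \cdot 10^{5}$)
$\frac{s + Q}{145625 + A{\left(108 \right)}} = \frac{- \frac{1492391}{4} + \frac{686417}{7467050}}{145625 + \left(\frac{45}{2} + \frac{1}{2} \cdot 108\right)} = - \frac{5571877735441}{14934100 \left(145625 + \left(\frac{45}{2} + 54\right)\right)} = - \frac{5571877735441}{14934100 \left(145625 + \frac{153}{2}\right)} = - \frac{5571877735441}{14934100 \cdot \frac{291403}{2}} = \left(- \frac{5571877735441}{14934100}\right) \frac{2}{291403} = - \frac{5571877735441}{2175920771150}$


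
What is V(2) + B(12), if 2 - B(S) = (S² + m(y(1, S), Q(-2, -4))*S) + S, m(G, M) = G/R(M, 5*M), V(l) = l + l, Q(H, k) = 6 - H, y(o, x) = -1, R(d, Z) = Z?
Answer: -1497/10 ≈ -149.70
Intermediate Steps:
V(l) = 2*l
m(G, M) = G/(5*M) (m(G, M) = G/((5*M)) = G*(1/(5*M)) = G/(5*M))
B(S) = 2 - S² - 39*S/40 (B(S) = 2 - ((S² + ((⅕)*(-1)/(6 - 1*(-2)))*S) + S) = 2 - ((S² + ((⅕)*(-1)/(6 + 2))*S) + S) = 2 - ((S² + ((⅕)*(-1)/8)*S) + S) = 2 - ((S² + ((⅕)*(-1)*(⅛))*S) + S) = 2 - ((S² - S/40) + S) = 2 - (S² + 39*S/40) = 2 + (-S² - 39*S/40) = 2 - S² - 39*S/40)
V(2) + B(12) = 2*2 + (2 - 1*12² - 39/40*12) = 4 + (2 - 1*144 - 117/10) = 4 + (2 - 144 - 117/10) = 4 - 1537/10 = -1497/10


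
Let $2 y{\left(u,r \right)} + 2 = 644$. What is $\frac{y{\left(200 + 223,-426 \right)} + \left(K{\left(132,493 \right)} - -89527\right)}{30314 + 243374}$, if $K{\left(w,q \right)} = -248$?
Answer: $\frac{11200}{34211} \approx 0.32738$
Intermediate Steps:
$y{\left(u,r \right)} = 321$ ($y{\left(u,r \right)} = -1 + \frac{1}{2} \cdot 644 = -1 + 322 = 321$)
$\frac{y{\left(200 + 223,-426 \right)} + \left(K{\left(132,493 \right)} - -89527\right)}{30314 + 243374} = \frac{321 - -89279}{30314 + 243374} = \frac{321 + \left(-248 + 89527\right)}{273688} = \left(321 + 89279\right) \frac{1}{273688} = 89600 \cdot \frac{1}{273688} = \frac{11200}{34211}$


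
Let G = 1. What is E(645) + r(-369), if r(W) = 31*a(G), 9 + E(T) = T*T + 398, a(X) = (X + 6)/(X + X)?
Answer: 833045/2 ≈ 4.1652e+5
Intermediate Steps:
a(X) = (6 + X)/(2*X) (a(X) = (6 + X)/((2*X)) = (6 + X)*(1/(2*X)) = (6 + X)/(2*X))
E(T) = 389 + T**2 (E(T) = -9 + (T*T + 398) = -9 + (T**2 + 398) = -9 + (398 + T**2) = 389 + T**2)
r(W) = 217/2 (r(W) = 31*((1/2)*(6 + 1)/1) = 31*((1/2)*1*7) = 31*(7/2) = 217/2)
E(645) + r(-369) = (389 + 645**2) + 217/2 = (389 + 416025) + 217/2 = 416414 + 217/2 = 833045/2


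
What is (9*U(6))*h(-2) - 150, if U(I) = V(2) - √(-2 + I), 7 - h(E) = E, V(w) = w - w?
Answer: -312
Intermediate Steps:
V(w) = 0
h(E) = 7 - E
U(I) = -√(-2 + I) (U(I) = 0 - √(-2 + I) = -√(-2 + I))
(9*U(6))*h(-2) - 150 = (9*(-√(-2 + 6)))*(7 - 1*(-2)) - 150 = (9*(-√4))*(7 + 2) - 150 = (9*(-1*2))*9 - 150 = (9*(-2))*9 - 150 = -18*9 - 150 = -162 - 150 = -312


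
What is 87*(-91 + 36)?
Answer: -4785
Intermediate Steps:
87*(-91 + 36) = 87*(-55) = -4785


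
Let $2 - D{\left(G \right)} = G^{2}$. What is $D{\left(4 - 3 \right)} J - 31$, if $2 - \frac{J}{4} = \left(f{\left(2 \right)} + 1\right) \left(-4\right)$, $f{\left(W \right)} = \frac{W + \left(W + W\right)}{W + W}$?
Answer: $17$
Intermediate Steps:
$f{\left(W \right)} = \frac{3}{2}$ ($f{\left(W \right)} = \frac{W + 2 W}{2 W} = 3 W \frac{1}{2 W} = \frac{3}{2}$)
$J = 48$ ($J = 8 - 4 \left(\frac{3}{2} + 1\right) \left(-4\right) = 8 - 4 \cdot \frac{5}{2} \left(-4\right) = 8 - -40 = 8 + 40 = 48$)
$D{\left(G \right)} = 2 - G^{2}$
$D{\left(4 - 3 \right)} J - 31 = \left(2 - \left(4 - 3\right)^{2}\right) 48 - 31 = \left(2 - 1^{2}\right) 48 - 31 = \left(2 - 1\right) 48 - 31 = 1 \cdot 48 - 31 = 48 - 31 = 17$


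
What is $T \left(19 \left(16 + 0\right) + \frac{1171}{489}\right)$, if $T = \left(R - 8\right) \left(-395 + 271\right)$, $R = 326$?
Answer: $- \frac{1969326088}{163} \approx -1.2082 \cdot 10^{7}$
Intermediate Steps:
$T = -39432$ ($T = \left(326 - 8\right) \left(-395 + 271\right) = 318 \left(-124\right) = -39432$)
$T \left(19 \left(16 + 0\right) + \frac{1171}{489}\right) = - 39432 \left(19 \left(16 + 0\right) + \frac{1171}{489}\right) = - 39432 \left(19 \cdot 16 + 1171 \cdot \frac{1}{489}\right) = - 39432 \left(304 + \frac{1171}{489}\right) = \left(-39432\right) \frac{149827}{489} = - \frac{1969326088}{163}$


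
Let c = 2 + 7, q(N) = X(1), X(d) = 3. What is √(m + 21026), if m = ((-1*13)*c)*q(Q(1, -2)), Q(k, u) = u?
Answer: 5*√827 ≈ 143.79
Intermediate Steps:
q(N) = 3
c = 9
m = -351 (m = (-1*13*9)*3 = -13*9*3 = -117*3 = -351)
√(m + 21026) = √(-351 + 21026) = √20675 = 5*√827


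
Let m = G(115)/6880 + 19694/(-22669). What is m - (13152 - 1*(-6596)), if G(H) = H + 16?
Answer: -3080084319641/155962720 ≈ -19749.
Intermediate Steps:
G(H) = 16 + H
m = -132525081/155962720 (m = (16 + 115)/6880 + 19694/(-22669) = 131*(1/6880) + 19694*(-1/22669) = 131/6880 - 19694/22669 = -132525081/155962720 ≈ -0.84972)
m - (13152 - 1*(-6596)) = -132525081/155962720 - (13152 - 1*(-6596)) = -132525081/155962720 - (13152 + 6596) = -132525081/155962720 - 1*19748 = -132525081/155962720 - 19748 = -3080084319641/155962720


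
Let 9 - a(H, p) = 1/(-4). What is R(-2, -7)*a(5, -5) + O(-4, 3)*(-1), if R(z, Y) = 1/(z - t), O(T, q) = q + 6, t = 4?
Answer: -253/24 ≈ -10.542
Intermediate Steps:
a(H, p) = 37/4 (a(H, p) = 9 - 1/(-4) = 9 - 1*(-¼) = 9 + ¼ = 37/4)
O(T, q) = 6 + q
R(z, Y) = 1/(-4 + z) (R(z, Y) = 1/(z - 1*4) = 1/(z - 4) = 1/(-4 + z))
R(-2, -7)*a(5, -5) + O(-4, 3)*(-1) = (37/4)/(-4 - 2) + (6 + 3)*(-1) = (37/4)/(-6) + 9*(-1) = -⅙*37/4 - 9 = -37/24 - 9 = -253/24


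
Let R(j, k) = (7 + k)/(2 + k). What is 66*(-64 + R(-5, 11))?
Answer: -53724/13 ≈ -4132.6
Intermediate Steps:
R(j, k) = (7 + k)/(2 + k)
66*(-64 + R(-5, 11)) = 66*(-64 + (7 + 11)/(2 + 11)) = 66*(-64 + 18/13) = 66*(-814/13) = -53724/13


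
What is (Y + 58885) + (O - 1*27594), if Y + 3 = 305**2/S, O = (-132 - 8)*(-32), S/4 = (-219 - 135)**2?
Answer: 17929303777/501264 ≈ 35768.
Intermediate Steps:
S = 501264 (S = 4*(-219 - 135)**2 = 4*(-354)**2 = 4*125316 = 501264)
O = 4480 (O = -140*(-32) = 4480)
Y = -1410767/501264 (Y = -3 + 305**2/501264 = -3 + 93025*(1/501264) = -3 + 93025/501264 = -1410767/501264 ≈ -2.8144)
(Y + 58885) + (O - 1*27594) = (-1410767/501264 + 58885) + (4480 - 1*27594) = 29515519873/501264 + (4480 - 27594) = 29515519873/501264 - 23114 = 17929303777/501264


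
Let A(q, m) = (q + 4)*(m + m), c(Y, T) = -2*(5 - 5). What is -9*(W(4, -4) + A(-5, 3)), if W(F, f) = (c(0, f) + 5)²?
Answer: -171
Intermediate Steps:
c(Y, T) = 0 (c(Y, T) = -2*0 = 0)
A(q, m) = 2*m*(4 + q) (A(q, m) = (4 + q)*(2*m) = 2*m*(4 + q))
W(F, f) = 25 (W(F, f) = (0 + 5)² = 5² = 25)
-9*(W(4, -4) + A(-5, 3)) = -9*(25 + 2*3*(4 - 5)) = -9*(25 + 2*3*(-1)) = -9*(25 - 6) = -9*19 = -171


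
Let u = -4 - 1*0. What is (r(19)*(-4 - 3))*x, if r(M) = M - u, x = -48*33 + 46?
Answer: 247618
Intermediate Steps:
x = -1538 (x = -1584 + 46 = -1538)
u = -4 (u = -4 + 0 = -4)
r(M) = 4 + M (r(M) = M - 1*(-4) = M + 4 = 4 + M)
(r(19)*(-4 - 3))*x = ((4 + 19)*(-4 - 3))*(-1538) = (23*(-7))*(-1538) = -161*(-1538) = 247618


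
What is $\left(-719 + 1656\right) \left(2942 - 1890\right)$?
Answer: $985724$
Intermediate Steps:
$\left(-719 + 1656\right) \left(2942 - 1890\right) = 937 \cdot 1052 = 985724$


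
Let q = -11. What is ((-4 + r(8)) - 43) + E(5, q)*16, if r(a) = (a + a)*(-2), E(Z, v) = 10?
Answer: 81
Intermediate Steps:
r(a) = -4*a (r(a) = (2*a)*(-2) = -4*a)
((-4 + r(8)) - 43) + E(5, q)*16 = ((-4 - 4*8) - 43) + 10*16 = ((-4 - 32) - 43) + 160 = (-36 - 43) + 160 = -79 + 160 = 81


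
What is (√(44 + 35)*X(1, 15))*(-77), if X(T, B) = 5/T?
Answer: -385*√79 ≈ -3422.0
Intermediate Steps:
(√(44 + 35)*X(1, 15))*(-77) = (√(44 + 35)*(5/1))*(-77) = (√79*(5*1))*(-77) = (√79*5)*(-77) = (5*√79)*(-77) = -385*√79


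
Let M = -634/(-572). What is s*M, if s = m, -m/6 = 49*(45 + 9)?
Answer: -2516346/143 ≈ -17597.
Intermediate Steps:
m = -15876 (m = -294*(45 + 9) = -294*54 = -6*2646 = -15876)
s = -15876
M = 317/286 (M = -634*(-1/572) = 317/286 ≈ 1.1084)
s*M = -15876*317/286 = -2516346/143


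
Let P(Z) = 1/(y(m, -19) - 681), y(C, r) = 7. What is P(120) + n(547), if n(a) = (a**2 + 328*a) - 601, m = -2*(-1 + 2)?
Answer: 322188175/674 ≈ 4.7802e+5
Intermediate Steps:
m = -2 (m = -2*1 = -2)
n(a) = -601 + a**2 + 328*a
P(Z) = -1/674 (P(Z) = 1/(7 - 681) = 1/(-674) = -1/674)
P(120) + n(547) = -1/674 + (-601 + 547**2 + 328*547) = -1/674 + (-601 + 299209 + 179416) = -1/674 + 478024 = 322188175/674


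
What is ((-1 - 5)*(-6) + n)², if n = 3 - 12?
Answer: 729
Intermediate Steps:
n = -9
((-1 - 5)*(-6) + n)² = ((-1 - 5)*(-6) - 9)² = (-6*(-6) - 9)² = (36 - 9)² = 27² = 729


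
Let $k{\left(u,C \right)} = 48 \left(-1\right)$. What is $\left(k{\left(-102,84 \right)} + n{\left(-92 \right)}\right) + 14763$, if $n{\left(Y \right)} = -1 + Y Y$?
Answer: $23178$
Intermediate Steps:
$k{\left(u,C \right)} = -48$
$n{\left(Y \right)} = -1 + Y^{2}$
$\left(k{\left(-102,84 \right)} + n{\left(-92 \right)}\right) + 14763 = \left(-48 - \left(1 - \left(-92\right)^{2}\right)\right) + 14763 = \left(-48 + \left(-1 + 8464\right)\right) + 14763 = \left(-48 + 8463\right) + 14763 = 8415 + 14763 = 23178$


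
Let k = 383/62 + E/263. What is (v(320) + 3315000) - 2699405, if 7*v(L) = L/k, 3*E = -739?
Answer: 1104751975645/1794583 ≈ 6.1560e+5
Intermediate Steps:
E = -739/3 (E = (1/3)*(-739) = -739/3 ≈ -246.33)
k = 256369/48918 (k = 383/62 - 739/3/263 = 383*(1/62) - 739/3*1/263 = 383/62 - 739/789 = 256369/48918 ≈ 5.2408)
v(L) = 48918*L/1794583 (v(L) = (L/(256369/48918))/7 = (L*(48918/256369))/7 = (48918*L/256369)/7 = 48918*L/1794583)
(v(320) + 3315000) - 2699405 = ((48918/1794583)*320 + 3315000) - 2699405 = (15653760/1794583 + 3315000) - 2699405 = 5949058298760/1794583 - 2699405 = 1104751975645/1794583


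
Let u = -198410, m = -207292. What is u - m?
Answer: 8882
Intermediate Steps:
u - m = -198410 - 1*(-207292) = -198410 + 207292 = 8882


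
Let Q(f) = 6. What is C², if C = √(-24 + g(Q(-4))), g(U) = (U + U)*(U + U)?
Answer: 120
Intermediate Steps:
g(U) = 4*U² (g(U) = (2*U)*(2*U) = 4*U²)
C = 2*√30 (C = √(-24 + 4*6²) = √(-24 + 4*36) = √(-24 + 144) = √120 = 2*√30 ≈ 10.954)
C² = (2*√30)² = 120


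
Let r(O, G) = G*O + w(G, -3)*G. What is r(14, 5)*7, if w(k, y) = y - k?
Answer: 210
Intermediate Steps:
r(O, G) = G*O + G*(-3 - G) (r(O, G) = G*O + (-3 - G)*G = G*O + G*(-3 - G))
r(14, 5)*7 = (5*(-3 + 14 - 1*5))*7 = (5*(-3 + 14 - 5))*7 = (5*6)*7 = 30*7 = 210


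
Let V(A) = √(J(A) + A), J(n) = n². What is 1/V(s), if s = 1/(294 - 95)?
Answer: 199*√2/20 ≈ 14.071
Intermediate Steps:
s = 1/199 ≈ 0.0050251
V(A) = √(A + A²) (V(A) = √(A² + A) = √(A + A²))
1/V(s) = 1/(√((1 + 1/199)/199)) = 1/(√((1/199)*(200/199))) = 1/(√(200/39601)) = 1/(10*√2/199) = 199*√2/20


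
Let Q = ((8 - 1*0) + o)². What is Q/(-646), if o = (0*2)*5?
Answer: -32/323 ≈ -0.099071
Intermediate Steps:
o = 0 (o = 0*5 = 0)
Q = 64 (Q = ((8 - 1*0) + 0)² = ((8 + 0) + 0)² = (8 + 0)² = 8² = 64)
Q/(-646) = 64/(-646) = 64*(-1/646) = -32/323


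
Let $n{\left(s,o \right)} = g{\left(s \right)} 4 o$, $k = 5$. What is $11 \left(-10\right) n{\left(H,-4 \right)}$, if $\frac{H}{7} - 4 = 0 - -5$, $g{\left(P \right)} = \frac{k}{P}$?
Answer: $\frac{8800}{63} \approx 139.68$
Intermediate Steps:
$g{\left(P \right)} = \frac{5}{P}$
$H = 63$ ($H = 28 + 7 \left(0 - -5\right) = 28 + 7 \left(0 + 5\right) = 28 + 7 \cdot 5 = 28 + 35 = 63$)
$n{\left(s,o \right)} = \frac{20 o}{s}$ ($n{\left(s,o \right)} = \frac{5}{s} 4 o = \frac{20}{s} o = \frac{20 o}{s}$)
$11 \left(-10\right) n{\left(H,-4 \right)} = 11 \left(-10\right) 20 \left(-4\right) \frac{1}{63} = - 110 \cdot 20 \left(-4\right) \frac{1}{63} = \left(-110\right) \left(- \frac{80}{63}\right) = \frac{8800}{63}$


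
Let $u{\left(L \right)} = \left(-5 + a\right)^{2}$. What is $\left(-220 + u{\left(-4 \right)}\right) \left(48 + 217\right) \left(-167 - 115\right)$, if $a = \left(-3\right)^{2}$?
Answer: $15244920$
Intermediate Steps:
$a = 9$
$u{\left(L \right)} = 16$ ($u{\left(L \right)} = \left(-5 + 9\right)^{2} = 4^{2} = 16$)
$\left(-220 + u{\left(-4 \right)}\right) \left(48 + 217\right) \left(-167 - 115\right) = \left(-220 + 16\right) \left(48 + 217\right) \left(-167 - 115\right) = \left(-204\right) 265 \left(-282\right) = \left(-54060\right) \left(-282\right) = 15244920$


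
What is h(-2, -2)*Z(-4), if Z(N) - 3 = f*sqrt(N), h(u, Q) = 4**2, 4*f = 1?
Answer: 48 + 8*I ≈ 48.0 + 8.0*I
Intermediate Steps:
f = 1/4 (f = (1/4)*1 = 1/4 ≈ 0.25000)
h(u, Q) = 16
Z(N) = 3 + sqrt(N)/4
h(-2, -2)*Z(-4) = 16*(3 + sqrt(-4)/4) = 16*(3 + (2*I)/4) = 16*(3 + I/2) = 48 + 8*I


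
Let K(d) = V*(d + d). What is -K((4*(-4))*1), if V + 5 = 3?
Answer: -64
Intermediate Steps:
V = -2 (V = -5 + 3 = -2)
K(d) = -4*d (K(d) = -2*(d + d) = -4*d)
-K((4*(-4))*1) = -(-4)*(4*(-4))*1 = -(-4)*(-16*1) = -(-4)*(-16) = -1*64 = -64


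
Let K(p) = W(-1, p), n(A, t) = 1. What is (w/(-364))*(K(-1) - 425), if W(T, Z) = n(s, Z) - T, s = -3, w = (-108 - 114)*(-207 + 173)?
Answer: 798201/91 ≈ 8771.4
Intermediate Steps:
w = 7548 (w = -222*(-34) = 7548)
W(T, Z) = 1 - T
K(p) = 2 (K(p) = 1 - 1*(-1) = 1 + 1 = 2)
(w/(-364))*(K(-1) - 425) = (7548/(-364))*(2 - 425) = (7548*(-1/364))*(-423) = -1887/91*(-423) = 798201/91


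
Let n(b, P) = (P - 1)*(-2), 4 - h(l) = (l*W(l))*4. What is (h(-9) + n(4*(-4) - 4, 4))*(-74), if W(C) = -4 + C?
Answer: 34780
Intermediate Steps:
h(l) = 4 - 4*l*(-4 + l) (h(l) = 4 - l*(-4 + l)*4 = 4 - 4*l*(-4 + l))
n(b, P) = 2 - 2*P (n(b, P) = (-1 + P)*(-2) = 2 - 2*P)
(h(-9) + n(4*(-4) - 4, 4))*(-74) = ((4 - 4*(-9)*(-4 - 9)) + (2 - 2*4))*(-74) = ((4 - 4*(-9)*(-13)) + (2 - 8))*(-74) = ((4 - 468) - 6)*(-74) = (-464 - 6)*(-74) = -470*(-74) = 34780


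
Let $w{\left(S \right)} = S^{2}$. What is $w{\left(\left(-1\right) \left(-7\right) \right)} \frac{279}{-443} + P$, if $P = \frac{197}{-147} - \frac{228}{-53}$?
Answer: $- \frac{96288536}{3451413} \approx -27.898$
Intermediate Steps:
$P = \frac{23075}{7791}$ ($P = 197 \left(- \frac{1}{147}\right) - - \frac{228}{53} = - \frac{197}{147} + \frac{228}{53} = \frac{23075}{7791} \approx 2.9618$)
$w{\left(\left(-1\right) \left(-7\right) \right)} \frac{279}{-443} + P = \left(\left(-1\right) \left(-7\right)\right)^{2} \frac{279}{-443} + \frac{23075}{7791} = 7^{2} \cdot 279 \left(- \frac{1}{443}\right) + \frac{23075}{7791} = 49 \left(- \frac{279}{443}\right) + \frac{23075}{7791} = - \frac{13671}{443} + \frac{23075}{7791} = - \frac{96288536}{3451413}$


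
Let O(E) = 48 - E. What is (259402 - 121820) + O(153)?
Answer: 137477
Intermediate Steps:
(259402 - 121820) + O(153) = (259402 - 121820) + (48 - 1*153) = 137582 + (48 - 153) = 137582 - 105 = 137477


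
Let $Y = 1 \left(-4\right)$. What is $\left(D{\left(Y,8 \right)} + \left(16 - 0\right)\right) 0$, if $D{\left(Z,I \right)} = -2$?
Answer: $0$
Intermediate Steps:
$Y = -4$
$\left(D{\left(Y,8 \right)} + \left(16 - 0\right)\right) 0 = \left(-2 + \left(16 - 0\right)\right) 0 = \left(-2 + \left(16 + 0\right)\right) 0 = \left(-2 + 16\right) 0 = 14 \cdot 0 = 0$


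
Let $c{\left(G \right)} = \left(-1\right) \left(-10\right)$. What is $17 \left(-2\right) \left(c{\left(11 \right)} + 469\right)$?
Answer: $-16286$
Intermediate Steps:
$c{\left(G \right)} = 10$
$17 \left(-2\right) \left(c{\left(11 \right)} + 469\right) = 17 \left(-2\right) \left(10 + 469\right) = \left(-34\right) 479 = -16286$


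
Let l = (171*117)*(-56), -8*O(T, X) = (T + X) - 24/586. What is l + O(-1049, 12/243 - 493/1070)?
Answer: -227586004038601/203154480 ≈ -1.1203e+6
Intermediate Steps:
O(T, X) = 3/586 - T/8 - X/8 (O(T, X) = -((T + X) - 24/586)/8 = -((T + X) - 24*1/586)/8 = -((T + X) - 12/293)/8 = -(-12/293 + T + X)/8 = 3/586 - T/8 - X/8)
l = -1120392 (l = 20007*(-56) = -1120392)
l + O(-1049, 12/243 - 493/1070) = -1120392 + (3/586 - 1/8*(-1049) - (12/243 - 493/1070)/8) = -1120392 + (3/586 + 1049/8 - (12*(1/243) - 493*1/1070)/8) = -1120392 + (3/586 + 1049/8 - (4/81 - 493/1070)/8) = -1120392 + (3/586 + 1049/8 - 1/8*(-35653/86670)) = -1120392 + (3/586 + 1049/8 + 35653/693360) = -1120392 + 26650117559/203154480 = -227586004038601/203154480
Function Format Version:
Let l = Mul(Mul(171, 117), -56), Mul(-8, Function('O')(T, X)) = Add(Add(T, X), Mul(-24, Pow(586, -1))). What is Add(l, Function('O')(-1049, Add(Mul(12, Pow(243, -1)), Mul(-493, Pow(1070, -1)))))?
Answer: Rational(-227586004038601, 203154480) ≈ -1.1203e+6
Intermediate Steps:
Function('O')(T, X) = Add(Rational(3, 586), Mul(Rational(-1, 8), T), Mul(Rational(-1, 8), X)) (Function('O')(T, X) = Mul(Rational(-1, 8), Add(Add(T, X), Mul(-24, Pow(586, -1)))) = Mul(Rational(-1, 8), Add(Add(T, X), Mul(-24, Rational(1, 586)))) = Mul(Rational(-1, 8), Add(Add(T, X), Rational(-12, 293))) = Mul(Rational(-1, 8), Add(Rational(-12, 293), T, X)) = Add(Rational(3, 586), Mul(Rational(-1, 8), T), Mul(Rational(-1, 8), X)))
l = -1120392 (l = Mul(20007, -56) = -1120392)
Add(l, Function('O')(-1049, Add(Mul(12, Pow(243, -1)), Mul(-493, Pow(1070, -1))))) = Add(-1120392, Add(Rational(3, 586), Mul(Rational(-1, 8), -1049), Mul(Rational(-1, 8), Add(Mul(12, Pow(243, -1)), Mul(-493, Pow(1070, -1)))))) = Add(-1120392, Add(Rational(3, 586), Rational(1049, 8), Mul(Rational(-1, 8), Add(Mul(12, Rational(1, 243)), Mul(-493, Rational(1, 1070)))))) = Add(-1120392, Add(Rational(3, 586), Rational(1049, 8), Mul(Rational(-1, 8), Add(Rational(4, 81), Rational(-493, 1070))))) = Add(-1120392, Add(Rational(3, 586), Rational(1049, 8), Mul(Rational(-1, 8), Rational(-35653, 86670)))) = Add(-1120392, Add(Rational(3, 586), Rational(1049, 8), Rational(35653, 693360))) = Add(-1120392, Rational(26650117559, 203154480)) = Rational(-227586004038601, 203154480)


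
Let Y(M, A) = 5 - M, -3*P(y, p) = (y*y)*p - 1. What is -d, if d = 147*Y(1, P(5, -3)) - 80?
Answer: -508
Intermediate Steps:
P(y, p) = 1/3 - p*y**2/3 (P(y, p) = -((y*y)*p - 1)/3 = -(y**2*p - 1)/3 = -(p*y**2 - 1)/3 = -(-1 + p*y**2)/3 = 1/3 - p*y**2/3)
d = 508 (d = 147*(5 - 1*1) - 80 = 147*(5 - 1) - 80 = 147*4 - 80 = 588 - 80 = 508)
-d = -1*508 = -508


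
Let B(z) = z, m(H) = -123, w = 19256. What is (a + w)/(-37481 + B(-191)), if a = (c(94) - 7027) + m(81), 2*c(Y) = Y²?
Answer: -243/554 ≈ -0.43863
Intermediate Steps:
c(Y) = Y²/2
a = -2732 (a = ((½)*94² - 7027) - 123 = ((½)*8836 - 7027) - 123 = (4418 - 7027) - 123 = -2609 - 123 = -2732)
(a + w)/(-37481 + B(-191)) = (-2732 + 19256)/(-37481 - 191) = 16524/(-37672) = 16524*(-1/37672) = -243/554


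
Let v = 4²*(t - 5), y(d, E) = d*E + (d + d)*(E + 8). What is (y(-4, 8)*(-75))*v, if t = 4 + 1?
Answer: 0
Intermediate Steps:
t = 5
y(d, E) = E*d + 2*d*(8 + E) (y(d, E) = E*d + (2*d)*(8 + E) = E*d + 2*d*(8 + E))
v = 0 (v = 4²*(5 - 5) = 16*0 = 0)
(y(-4, 8)*(-75))*v = (-4*(16 + 3*8)*(-75))*0 = (-4*(16 + 24)*(-75))*0 = (-4*40*(-75))*0 = -160*(-75)*0 = 12000*0 = 0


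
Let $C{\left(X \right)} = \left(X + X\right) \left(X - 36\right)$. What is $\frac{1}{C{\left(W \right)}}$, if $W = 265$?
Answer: $\frac{1}{121370} \approx 8.2393 \cdot 10^{-6}$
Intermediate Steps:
$C{\left(X \right)} = 2 X \left(-36 + X\right)$
$\frac{1}{C{\left(W \right)}} = \frac{1}{2 \cdot 265 \left(-36 + 265\right)} = \frac{1}{2 \cdot 265 \cdot 229} = \frac{1}{121370}$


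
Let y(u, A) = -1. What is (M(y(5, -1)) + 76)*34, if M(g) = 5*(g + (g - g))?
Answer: 2414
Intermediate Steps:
M(g) = 5*g (M(g) = 5*(g + 0) = 5*g)
(M(y(5, -1)) + 76)*34 = (5*(-1) + 76)*34 = (-5 + 76)*34 = 71*34 = 2414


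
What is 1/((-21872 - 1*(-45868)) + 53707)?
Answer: 1/77703 ≈ 1.2870e-5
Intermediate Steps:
1/((-21872 - 1*(-45868)) + 53707) = 1/((-21872 + 45868) + 53707) = 1/(23996 + 53707) = 1/77703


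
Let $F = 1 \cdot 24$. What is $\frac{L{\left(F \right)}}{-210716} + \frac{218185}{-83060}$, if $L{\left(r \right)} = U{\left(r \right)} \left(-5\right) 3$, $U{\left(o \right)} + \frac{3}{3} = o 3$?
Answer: $- \frac{1147165289}{437551774} \approx -2.6218$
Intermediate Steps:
$F = 24$
$U{\left(o \right)} = -1 + 3 o$ ($U{\left(o \right)} = -1 + o 3 = -1 + 3 o$)
$L{\left(r \right)} = 15 - 45 r$ ($L{\left(r \right)} = \left(-1 + 3 r\right) \left(-5\right) 3 = \left(5 - 15 r\right) 3 = 15 - 45 r$)
$\frac{L{\left(F \right)}}{-210716} + \frac{218185}{-83060} = \frac{15 - 1080}{-210716} + \frac{218185}{-83060} = \left(15 - 1080\right) \left(- \frac{1}{210716}\right) + 218185 \left(- \frac{1}{83060}\right) = \left(-1065\right) \left(- \frac{1}{210716}\right) - \frac{43637}{16612} = \frac{1065}{210716} - \frac{43637}{16612} = - \frac{1147165289}{437551774}$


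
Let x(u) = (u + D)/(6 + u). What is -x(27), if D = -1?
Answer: -26/33 ≈ -0.78788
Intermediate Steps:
x(u) = (-1 + u)/(6 + u) (x(u) = (u - 1)/(6 + u) = (-1 + u)/(6 + u))
-x(27) = -(-1 + 27)/(6 + 27) = -26/33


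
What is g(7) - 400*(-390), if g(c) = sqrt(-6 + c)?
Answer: 156001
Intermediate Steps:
g(7) - 400*(-390) = sqrt(-6 + 7) - 400*(-390) = sqrt(1) + 156000 = 1 + 156000 = 156001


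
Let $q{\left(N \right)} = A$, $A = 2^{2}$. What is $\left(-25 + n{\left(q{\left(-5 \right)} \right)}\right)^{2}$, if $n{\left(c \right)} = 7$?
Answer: $324$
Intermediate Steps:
$A = 4$
$q{\left(N \right)} = 4$
$\left(-25 + n{\left(q{\left(-5 \right)} \right)}\right)^{2} = \left(-25 + 7\right)^{2} = \left(-18\right)^{2} = 324$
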